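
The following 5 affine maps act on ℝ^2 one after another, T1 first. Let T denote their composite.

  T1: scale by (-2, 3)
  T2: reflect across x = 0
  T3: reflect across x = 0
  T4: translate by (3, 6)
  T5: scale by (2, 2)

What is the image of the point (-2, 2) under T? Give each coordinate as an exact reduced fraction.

T(p) = (14, 24)

T1 scale by (-2, 3): (-2, 2) → (4, 6)
T2 reflect across x = 0: (4, 6) → (-4, 6)
T3 reflect across x = 0: (-4, 6) → (4, 6)
T4 translate by (3, 6): (4, 6) → (7, 12)
T5 scale by (2, 2): (7, 12) → (14, 24)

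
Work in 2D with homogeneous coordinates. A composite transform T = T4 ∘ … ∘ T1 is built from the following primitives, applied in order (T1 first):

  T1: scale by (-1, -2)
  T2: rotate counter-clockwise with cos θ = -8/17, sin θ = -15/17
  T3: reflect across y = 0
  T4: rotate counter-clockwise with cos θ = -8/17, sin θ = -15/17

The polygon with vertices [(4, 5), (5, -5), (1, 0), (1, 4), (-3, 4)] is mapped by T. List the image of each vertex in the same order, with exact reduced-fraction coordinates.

T1 scale by (-1, -2): (4, 5) → (-4, -10); (5, -5) → (-5, 10); (1, 0) → (-1, 0); (1, 4) → (-1, -8); (-3, 4) → (3, -8)
T2 rotate counter-clockwise with cos θ = -8/17, sin θ = -15/17: (-4, -10) → (-118/17, 140/17); (-5, 10) → (190/17, -5/17); (-1, 0) → (8/17, 15/17); (-1, -8) → (-112/17, 79/17); (3, -8) → (-144/17, 19/17)
T3 reflect across y = 0: (-118/17, 140/17) → (-118/17, -140/17); (190/17, -5/17) → (190/17, 5/17); (8/17, 15/17) → (8/17, -15/17); (-112/17, 79/17) → (-112/17, -79/17); (-144/17, 19/17) → (-144/17, -19/17)
T4 rotate counter-clockwise with cos θ = -8/17, sin θ = -15/17: (-118/17, -140/17) → (-4, 10); (190/17, 5/17) → (-5, -10); (8/17, -15/17) → (-1, 0); (-112/17, -79/17) → (-1, 8); (-144/17, -19/17) → (3, 8)

image vertices: (-4, 10), (-5, -10), (-1, 0), (-1, 8), (3, 8)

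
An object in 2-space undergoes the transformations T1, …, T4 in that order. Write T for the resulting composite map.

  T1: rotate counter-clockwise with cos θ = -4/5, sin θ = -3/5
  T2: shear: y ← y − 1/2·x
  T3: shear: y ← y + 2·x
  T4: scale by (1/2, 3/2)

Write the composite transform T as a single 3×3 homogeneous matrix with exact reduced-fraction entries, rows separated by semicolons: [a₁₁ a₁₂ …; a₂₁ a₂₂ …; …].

T = [-2/5 3/10 0; -27/10 3/20 0; 0 0 1]

T1 = [-4/5 3/5 0; -3/5 -4/5 0; 0 0 1]
T2·T1 = [-4/5 3/5 0; -1/5 -11/10 0; 0 0 1]
T3·…·T1 = [-4/5 3/5 0; -9/5 1/10 0; 0 0 1]
T4·…·T1 = [-2/5 3/10 0; -27/10 3/20 0; 0 0 1]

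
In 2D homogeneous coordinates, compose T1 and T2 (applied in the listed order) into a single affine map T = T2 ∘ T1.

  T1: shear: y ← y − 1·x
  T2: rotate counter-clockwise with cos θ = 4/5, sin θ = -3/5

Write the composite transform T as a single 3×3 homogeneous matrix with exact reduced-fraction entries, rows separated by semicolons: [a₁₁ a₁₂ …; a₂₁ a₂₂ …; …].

T1 = [1 0 0; -1 1 0; 0 0 1]
T2·T1 = [1/5 3/5 0; -7/5 4/5 0; 0 0 1]

T = [1/5 3/5 0; -7/5 4/5 0; 0 0 1]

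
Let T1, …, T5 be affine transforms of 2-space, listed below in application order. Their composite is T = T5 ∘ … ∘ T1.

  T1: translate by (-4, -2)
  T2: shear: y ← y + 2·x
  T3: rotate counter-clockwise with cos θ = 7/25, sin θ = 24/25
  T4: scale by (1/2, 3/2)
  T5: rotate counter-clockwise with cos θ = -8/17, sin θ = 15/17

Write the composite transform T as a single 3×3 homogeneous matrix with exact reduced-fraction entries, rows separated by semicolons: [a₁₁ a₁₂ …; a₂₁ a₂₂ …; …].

T = [-691/425 -123/850 2887/425; -1527/850 -264/425 3582/425; 0 0 1]

T1 = [1 0 -4; 0 1 -2; 0 0 1]
T2·T1 = [1 0 -4; 2 1 -10; 0 0 1]
T3·…·T1 = [-41/25 -24/25 212/25; 38/25 7/25 -166/25; 0 0 1]
T4·…·T1 = [-41/50 -12/25 106/25; 57/25 21/50 -249/25; 0 0 1]
T5·…·T1 = [-691/425 -123/850 2887/425; -1527/850 -264/425 3582/425; 0 0 1]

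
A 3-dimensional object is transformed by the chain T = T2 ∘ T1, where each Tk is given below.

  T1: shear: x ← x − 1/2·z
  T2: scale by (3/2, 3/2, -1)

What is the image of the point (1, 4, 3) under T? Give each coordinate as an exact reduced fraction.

T1 shear: x ← x − 1/2·z: (1, 4, 3) → (-1/2, 4, 3)
T2 scale by (3/2, 3/2, -1): (-1/2, 4, 3) → (-3/4, 6, -3)

T(p) = (-3/4, 6, -3)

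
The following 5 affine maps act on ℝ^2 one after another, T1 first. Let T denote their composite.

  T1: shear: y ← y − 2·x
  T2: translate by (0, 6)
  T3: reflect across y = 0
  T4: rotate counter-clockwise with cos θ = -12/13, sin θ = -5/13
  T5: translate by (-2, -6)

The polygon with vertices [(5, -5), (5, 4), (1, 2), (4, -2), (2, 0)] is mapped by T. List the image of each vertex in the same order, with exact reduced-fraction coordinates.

image vertices: (-41/13, -211/13), (-86/13, -103/13), (-68/13, -11/13), (-54/13, -146/13), (-60/13, -64/13)

T1 shear: y ← y − 2·x: (5, -5) → (5, -15); (5, 4) → (5, -6); (1, 2) → (1, 0); (4, -2) → (4, -10); (2, 0) → (2, -4)
T2 translate by (0, 6): (5, -15) → (5, -9); (5, -6) → (5, 0); (1, 0) → (1, 6); (4, -10) → (4, -4); (2, -4) → (2, 2)
T3 reflect across y = 0: (5, -9) → (5, 9); (5, 0) → (5, 0); (1, 6) → (1, -6); (4, -4) → (4, 4); (2, 2) → (2, -2)
T4 rotate counter-clockwise with cos θ = -12/13, sin θ = -5/13: (5, 9) → (-15/13, -133/13); (5, 0) → (-60/13, -25/13); (1, -6) → (-42/13, 67/13); (4, 4) → (-28/13, -68/13); (2, -2) → (-34/13, 14/13)
T5 translate by (-2, -6): (-15/13, -133/13) → (-41/13, -211/13); (-60/13, -25/13) → (-86/13, -103/13); (-42/13, 67/13) → (-68/13, -11/13); (-28/13, -68/13) → (-54/13, -146/13); (-34/13, 14/13) → (-60/13, -64/13)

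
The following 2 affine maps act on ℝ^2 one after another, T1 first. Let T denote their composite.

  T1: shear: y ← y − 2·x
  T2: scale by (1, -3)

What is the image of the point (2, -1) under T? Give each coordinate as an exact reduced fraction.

T(p) = (2, 15)

T1 shear: y ← y − 2·x: (2, -1) → (2, -5)
T2 scale by (1, -3): (2, -5) → (2, 15)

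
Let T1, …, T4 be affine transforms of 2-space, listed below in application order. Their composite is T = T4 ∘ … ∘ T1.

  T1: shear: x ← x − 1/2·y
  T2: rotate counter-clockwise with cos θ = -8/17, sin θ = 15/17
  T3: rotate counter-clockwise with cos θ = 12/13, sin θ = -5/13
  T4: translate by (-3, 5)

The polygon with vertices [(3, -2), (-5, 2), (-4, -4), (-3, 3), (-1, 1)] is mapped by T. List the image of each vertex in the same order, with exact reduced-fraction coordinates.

image vertices: (-307/221, 2027/221), (-977/221, -257/221), (259/221, 749/221), (-189/34, 4/17), (-131/34, 58/17)

T1 shear: x ← x − 1/2·y: (3, -2) → (4, -2); (-5, 2) → (-6, 2); (-4, -4) → (-2, -4); (-3, 3) → (-9/2, 3); (-1, 1) → (-3/2, 1)
T2 rotate counter-clockwise with cos θ = -8/17, sin θ = 15/17: (4, -2) → (-2/17, 76/17); (-6, 2) → (18/17, -106/17); (-2, -4) → (76/17, 2/17); (-9/2, 3) → (-9/17, -183/34); (-3/2, 1) → (-3/17, -61/34)
T3 rotate counter-clockwise with cos θ = 12/13, sin θ = -5/13: (-2/17, 76/17) → (356/221, 922/221); (18/17, -106/17) → (-314/221, -1362/221); (76/17, 2/17) → (922/221, -356/221); (-9/17, -183/34) → (-87/34, -81/17); (-3/17, -61/34) → (-29/34, -27/17)
T4 translate by (-3, 5): (356/221, 922/221) → (-307/221, 2027/221); (-314/221, -1362/221) → (-977/221, -257/221); (922/221, -356/221) → (259/221, 749/221); (-87/34, -81/17) → (-189/34, 4/17); (-29/34, -27/17) → (-131/34, 58/17)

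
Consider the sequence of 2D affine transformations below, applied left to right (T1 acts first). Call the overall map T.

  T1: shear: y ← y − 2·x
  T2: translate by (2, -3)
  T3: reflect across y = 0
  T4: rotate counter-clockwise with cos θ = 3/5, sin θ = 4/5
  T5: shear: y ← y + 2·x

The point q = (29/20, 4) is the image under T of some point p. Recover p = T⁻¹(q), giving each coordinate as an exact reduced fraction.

T1 = [1 0 0; -2 1 0; 0 0 1]
T2·T1 = [1 0 2; -2 1 -3; 0 0 1]
T3·…·T1 = [1 0 2; 2 -1 3; 0 0 1]
T4·…·T1 = [-1 4/5 -6/5; 2 -3/5 17/5; 0 0 1]
T5·…·T1 = [-1 4/5 -6/5; 0 1 1; 0 0 1]
det M = -1; M⁻¹ = [-1 4/5 -2; 0 1 -1; 0 0 1]
M⁻¹ · (29/20, 4)ᵀ = (-1/4, 3)ᵀ

p = (-1/4, 3)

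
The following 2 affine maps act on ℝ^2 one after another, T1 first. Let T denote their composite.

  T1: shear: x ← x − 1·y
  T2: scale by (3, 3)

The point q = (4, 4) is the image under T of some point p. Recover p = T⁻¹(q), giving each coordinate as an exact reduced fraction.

T1 = [1 -1 0; 0 1 0; 0 0 1]
T2·T1 = [3 -3 0; 0 3 0; 0 0 1]
det M = 9; M⁻¹ = [1/3 1/3 0; 0 1/3 0; 0 0 1]
M⁻¹ · (4, 4)ᵀ = (8/3, 4/3)ᵀ

p = (8/3, 4/3)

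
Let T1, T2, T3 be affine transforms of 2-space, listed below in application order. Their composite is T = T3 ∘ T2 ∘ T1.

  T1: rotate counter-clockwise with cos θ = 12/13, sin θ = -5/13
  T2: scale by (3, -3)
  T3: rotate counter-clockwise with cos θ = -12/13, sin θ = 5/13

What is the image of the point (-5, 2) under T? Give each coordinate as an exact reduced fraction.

T1 rotate counter-clockwise with cos θ = 12/13, sin θ = -5/13: (-5, 2) → (-50/13, 49/13)
T2 scale by (3, -3): (-50/13, 49/13) → (-150/13, -147/13)
T3 rotate counter-clockwise with cos θ = -12/13, sin θ = 5/13: (-150/13, -147/13) → (15, 6)

T(p) = (15, 6)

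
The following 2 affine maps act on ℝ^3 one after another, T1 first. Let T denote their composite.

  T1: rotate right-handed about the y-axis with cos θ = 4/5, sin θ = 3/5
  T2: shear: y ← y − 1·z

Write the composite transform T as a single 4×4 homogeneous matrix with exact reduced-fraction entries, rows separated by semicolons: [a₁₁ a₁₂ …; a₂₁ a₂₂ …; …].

T = [4/5 0 3/5 0; 3/5 1 -4/5 0; -3/5 0 4/5 0; 0 0 0 1]

T1 = [4/5 0 3/5 0; 0 1 0 0; -3/5 0 4/5 0; 0 0 0 1]
T2·T1 = [4/5 0 3/5 0; 3/5 1 -4/5 0; -3/5 0 4/5 0; 0 0 0 1]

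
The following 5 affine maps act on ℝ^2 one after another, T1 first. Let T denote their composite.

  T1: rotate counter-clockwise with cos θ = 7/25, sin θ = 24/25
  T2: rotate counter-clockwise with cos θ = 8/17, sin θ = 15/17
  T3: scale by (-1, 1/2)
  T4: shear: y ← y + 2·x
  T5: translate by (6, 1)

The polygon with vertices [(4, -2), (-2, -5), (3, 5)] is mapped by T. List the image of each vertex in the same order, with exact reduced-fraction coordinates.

image vertices: (3172/425, 151/25), (457/425, -194/25), (291/25, 577/50)

T1 rotate counter-clockwise with cos θ = 7/25, sin θ = 24/25: (4, -2) → (76/25, 82/25); (-2, -5) → (106/25, -83/25); (3, 5) → (-99/25, 107/25)
T2 rotate counter-clockwise with cos θ = 8/17, sin θ = 15/17: (76/25, 82/25) → (-622/425, 1796/425); (106/25, -83/25) → (2093/425, 926/425); (-99/25, 107/25) → (-141/25, -37/25)
T3 scale by (-1, 1/2): (-622/425, 1796/425) → (622/425, 898/425); (2093/425, 926/425) → (-2093/425, 463/425); (-141/25, -37/25) → (141/25, -37/50)
T4 shear: y ← y + 2·x: (622/425, 898/425) → (622/425, 126/25); (-2093/425, 463/425) → (-2093/425, -219/25); (141/25, -37/50) → (141/25, 527/50)
T5 translate by (6, 1): (622/425, 126/25) → (3172/425, 151/25); (-2093/425, -219/25) → (457/425, -194/25); (141/25, 527/50) → (291/25, 577/50)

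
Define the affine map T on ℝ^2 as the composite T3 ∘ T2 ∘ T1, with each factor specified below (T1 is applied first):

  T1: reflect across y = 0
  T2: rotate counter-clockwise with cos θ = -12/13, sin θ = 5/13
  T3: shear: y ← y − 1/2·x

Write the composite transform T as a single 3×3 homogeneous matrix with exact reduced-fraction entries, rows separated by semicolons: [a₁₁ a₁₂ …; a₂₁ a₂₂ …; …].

T = [-12/13 5/13 0; 11/13 19/26 0; 0 0 1]

T1 = [1 0 0; 0 -1 0; 0 0 1]
T2·T1 = [-12/13 5/13 0; 5/13 12/13 0; 0 0 1]
T3·…·T1 = [-12/13 5/13 0; 11/13 19/26 0; 0 0 1]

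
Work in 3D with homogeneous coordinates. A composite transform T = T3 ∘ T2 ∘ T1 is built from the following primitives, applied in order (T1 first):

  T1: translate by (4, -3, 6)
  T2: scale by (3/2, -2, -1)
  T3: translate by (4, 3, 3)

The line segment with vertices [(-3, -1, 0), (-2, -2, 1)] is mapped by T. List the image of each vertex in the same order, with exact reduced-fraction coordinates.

image vertices: (11/2, 11, -3), (7, 13, -4)

T1 translate by (4, -3, 6): (-3, -1, 0) → (1, -4, 6); (-2, -2, 1) → (2, -5, 7)
T2 scale by (3/2, -2, -1): (1, -4, 6) → (3/2, 8, -6); (2, -5, 7) → (3, 10, -7)
T3 translate by (4, 3, 3): (3/2, 8, -6) → (11/2, 11, -3); (3, 10, -7) → (7, 13, -4)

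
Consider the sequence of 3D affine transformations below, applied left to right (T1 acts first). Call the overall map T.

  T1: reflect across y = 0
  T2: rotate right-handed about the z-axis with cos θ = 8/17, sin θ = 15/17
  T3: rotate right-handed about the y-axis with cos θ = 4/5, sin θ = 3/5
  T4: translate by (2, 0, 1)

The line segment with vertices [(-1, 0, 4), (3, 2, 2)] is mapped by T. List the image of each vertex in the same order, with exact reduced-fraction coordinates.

T1 reflect across y = 0: (-1, 0, 4) → (-1, 0, 4); (3, 2, 2) → (3, -2, 2)
T2 rotate right-handed about the z-axis with cos θ = 8/17, sin θ = 15/17: (-1, 0, 4) → (-8/17, -15/17, 4); (3, -2, 2) → (54/17, 29/17, 2)
T3 rotate right-handed about the y-axis with cos θ = 4/5, sin θ = 3/5: (-8/17, -15/17, 4) → (172/85, -15/17, 296/85); (54/17, 29/17, 2) → (318/85, 29/17, -26/85)
T4 translate by (2, 0, 1): (172/85, -15/17, 296/85) → (342/85, -15/17, 381/85); (318/85, 29/17, -26/85) → (488/85, 29/17, 59/85)

image vertices: (342/85, -15/17, 381/85), (488/85, 29/17, 59/85)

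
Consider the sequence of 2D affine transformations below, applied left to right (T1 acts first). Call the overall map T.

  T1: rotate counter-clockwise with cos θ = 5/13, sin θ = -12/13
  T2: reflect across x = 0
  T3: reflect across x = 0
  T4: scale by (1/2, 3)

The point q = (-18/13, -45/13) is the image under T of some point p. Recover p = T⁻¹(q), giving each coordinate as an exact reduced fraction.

T1 = [5/13 12/13 0; -12/13 5/13 0; 0 0 1]
T2·T1 = [-5/13 -12/13 0; -12/13 5/13 0; 0 0 1]
T3·…·T1 = [5/13 12/13 0; -12/13 5/13 0; 0 0 1]
T4·…·T1 = [5/26 6/13 0; -36/13 15/13 0; 0 0 1]
det M = 3/2; M⁻¹ = [10/13 -4/13 0; 24/13 5/39 0; 0 0 1]
M⁻¹ · (-18/13, -45/13)ᵀ = (0, -3)ᵀ

p = (0, -3)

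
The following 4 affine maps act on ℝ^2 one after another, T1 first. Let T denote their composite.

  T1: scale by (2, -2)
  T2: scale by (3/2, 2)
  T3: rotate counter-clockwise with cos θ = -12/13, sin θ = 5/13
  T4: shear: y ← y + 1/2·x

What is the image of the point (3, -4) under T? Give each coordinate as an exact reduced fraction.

T1 scale by (2, -2): (3, -4) → (6, 8)
T2 scale by (3/2, 2): (6, 8) → (9, 16)
T3 rotate counter-clockwise with cos θ = -12/13, sin θ = 5/13: (9, 16) → (-188/13, -147/13)
T4 shear: y ← y + 1/2·x: (-188/13, -147/13) → (-188/13, -241/13)

T(p) = (-188/13, -241/13)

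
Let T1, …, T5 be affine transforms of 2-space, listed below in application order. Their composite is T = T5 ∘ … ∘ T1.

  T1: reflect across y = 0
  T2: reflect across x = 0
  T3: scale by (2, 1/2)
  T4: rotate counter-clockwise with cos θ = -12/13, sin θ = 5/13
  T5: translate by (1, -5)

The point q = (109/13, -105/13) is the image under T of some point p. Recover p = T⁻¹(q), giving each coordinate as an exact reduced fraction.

p = (4, 0)

T1 = [1 0 0; 0 -1 0; 0 0 1]
T2·T1 = [-1 0 0; 0 -1 0; 0 0 1]
T3·…·T1 = [-2 0 0; 0 -1/2 0; 0 0 1]
T4·…·T1 = [24/13 5/26 0; -10/13 6/13 0; 0 0 1]
T5·…·T1 = [24/13 5/26 1; -10/13 6/13 -5; 0 0 1]
det M = 1; M⁻¹ = [6/13 -5/26 -37/26; 10/13 24/13 110/13; 0 0 1]
M⁻¹ · (109/13, -105/13)ᵀ = (4, 0)ᵀ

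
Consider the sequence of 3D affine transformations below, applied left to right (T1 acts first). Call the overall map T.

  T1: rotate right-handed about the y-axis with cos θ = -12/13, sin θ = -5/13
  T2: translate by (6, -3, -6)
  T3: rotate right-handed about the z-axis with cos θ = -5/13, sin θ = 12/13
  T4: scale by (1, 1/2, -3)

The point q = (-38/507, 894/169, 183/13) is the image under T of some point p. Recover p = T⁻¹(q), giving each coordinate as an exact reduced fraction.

p = (-3, -1, -8/3)

T1 = [-12/13 0 -5/13 0; 0 1 0 0; 5/13 0 -12/13 0; 0 0 0 1]
T2·T1 = [-12/13 0 -5/13 6; 0 1 0 -3; 5/13 0 -12/13 -6; 0 0 0 1]
T3·…·T1 = [60/169 -12/13 25/169 6/13; -144/169 -5/13 -60/169 87/13; 5/13 0 -12/13 -6; 0 0 0 1]
T4·…·T1 = [60/169 -12/13 25/169 6/13; -72/169 -5/26 -30/169 87/26; -15/13 0 36/13 18; 0 0 0 1]
det M = -3/2; M⁻¹ = [60/169 -288/169 -5/39 102/13; -12/13 -10/13 0 3; 25/169 -120/169 4/13 -42/13; 0 0 0 1]
M⁻¹ · (-38/507, 894/169, 183/13)ᵀ = (-3, -1, -8/3)ᵀ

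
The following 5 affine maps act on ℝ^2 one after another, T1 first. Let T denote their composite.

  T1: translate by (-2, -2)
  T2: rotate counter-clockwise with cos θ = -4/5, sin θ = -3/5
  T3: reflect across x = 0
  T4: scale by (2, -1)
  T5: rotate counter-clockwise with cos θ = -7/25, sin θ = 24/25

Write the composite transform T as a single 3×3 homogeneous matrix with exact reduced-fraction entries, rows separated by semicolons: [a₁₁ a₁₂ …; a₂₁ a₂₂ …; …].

T = [-128/125 -54/125 364/125; 171/125 -172/125 2/125; 0 0 1]

T1 = [1 0 -2; 0 1 -2; 0 0 1]
T2·T1 = [-4/5 3/5 2/5; -3/5 -4/5 14/5; 0 0 1]
T3·…·T1 = [4/5 -3/5 -2/5; -3/5 -4/5 14/5; 0 0 1]
T4·…·T1 = [8/5 -6/5 -4/5; 3/5 4/5 -14/5; 0 0 1]
T5·…·T1 = [-128/125 -54/125 364/125; 171/125 -172/125 2/125; 0 0 1]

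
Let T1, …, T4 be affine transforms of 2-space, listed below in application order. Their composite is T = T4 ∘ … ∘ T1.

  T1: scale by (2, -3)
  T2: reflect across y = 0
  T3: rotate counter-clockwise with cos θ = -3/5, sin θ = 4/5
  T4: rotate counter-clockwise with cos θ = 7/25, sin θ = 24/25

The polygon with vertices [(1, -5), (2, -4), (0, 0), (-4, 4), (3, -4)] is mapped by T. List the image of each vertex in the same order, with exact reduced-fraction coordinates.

image vertices: (-894/125, 1667/125), (-996/125, 1228/125), (0, 0), (1464/125, -1052/125), (-246/25, 228/25)

T1 scale by (2, -3): (1, -5) → (2, 15); (2, -4) → (4, 12); (0, 0) → (0, 0); (-4, 4) → (-8, -12); (3, -4) → (6, 12)
T2 reflect across y = 0: (2, 15) → (2, -15); (4, 12) → (4, -12); (0, 0) → (0, 0); (-8, -12) → (-8, 12); (6, 12) → (6, -12)
T3 rotate counter-clockwise with cos θ = -3/5, sin θ = 4/5: (2, -15) → (54/5, 53/5); (4, -12) → (36/5, 52/5); (0, 0) → (0, 0); (-8, 12) → (-24/5, -68/5); (6, -12) → (6, 12)
T4 rotate counter-clockwise with cos θ = 7/25, sin θ = 24/25: (54/5, 53/5) → (-894/125, 1667/125); (36/5, 52/5) → (-996/125, 1228/125); (0, 0) → (0, 0); (-24/5, -68/5) → (1464/125, -1052/125); (6, 12) → (-246/25, 228/25)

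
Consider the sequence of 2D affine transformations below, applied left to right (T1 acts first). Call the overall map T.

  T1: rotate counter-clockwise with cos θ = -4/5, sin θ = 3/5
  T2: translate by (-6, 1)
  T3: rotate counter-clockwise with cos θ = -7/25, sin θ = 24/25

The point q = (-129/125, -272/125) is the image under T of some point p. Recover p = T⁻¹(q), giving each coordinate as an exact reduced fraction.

p = (-3, -3)

T1 = [-4/5 -3/5 0; 3/5 -4/5 0; 0 0 1]
T2·T1 = [-4/5 -3/5 -6; 3/5 -4/5 1; 0 0 1]
T3·…·T1 = [-44/125 117/125 18/25; -117/125 -44/125 -151/25; 0 0 1]
det M = 1; M⁻¹ = [-44/125 -117/125 -27/5; 117/125 -44/125 -14/5; 0 0 1]
M⁻¹ · (-129/125, -272/125)ᵀ = (-3, -3)ᵀ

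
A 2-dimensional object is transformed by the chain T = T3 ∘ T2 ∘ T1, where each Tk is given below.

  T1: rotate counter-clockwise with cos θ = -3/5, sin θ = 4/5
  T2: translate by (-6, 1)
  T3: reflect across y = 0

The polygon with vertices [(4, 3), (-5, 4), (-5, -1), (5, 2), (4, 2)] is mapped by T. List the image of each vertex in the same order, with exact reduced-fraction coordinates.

T1 rotate counter-clockwise with cos θ = -3/5, sin θ = 4/5: (4, 3) → (-24/5, 7/5); (-5, 4) → (-1/5, -32/5); (-5, -1) → (19/5, -17/5); (5, 2) → (-23/5, 14/5); (4, 2) → (-4, 2)
T2 translate by (-6, 1): (-24/5, 7/5) → (-54/5, 12/5); (-1/5, -32/5) → (-31/5, -27/5); (19/5, -17/5) → (-11/5, -12/5); (-23/5, 14/5) → (-53/5, 19/5); (-4, 2) → (-10, 3)
T3 reflect across y = 0: (-54/5, 12/5) → (-54/5, -12/5); (-31/5, -27/5) → (-31/5, 27/5); (-11/5, -12/5) → (-11/5, 12/5); (-53/5, 19/5) → (-53/5, -19/5); (-10, 3) → (-10, -3)

image vertices: (-54/5, -12/5), (-31/5, 27/5), (-11/5, 12/5), (-53/5, -19/5), (-10, -3)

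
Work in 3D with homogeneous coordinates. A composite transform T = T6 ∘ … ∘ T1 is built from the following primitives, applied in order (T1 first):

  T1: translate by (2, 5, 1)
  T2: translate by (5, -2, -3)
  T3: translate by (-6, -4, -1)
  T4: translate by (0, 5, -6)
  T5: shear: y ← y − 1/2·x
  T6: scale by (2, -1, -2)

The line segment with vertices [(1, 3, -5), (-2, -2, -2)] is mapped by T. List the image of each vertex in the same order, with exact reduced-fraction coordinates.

image vertices: (4, -6, 28), (-2, -5/2, 22)

T1 translate by (2, 5, 1): (1, 3, -5) → (3, 8, -4); (-2, -2, -2) → (0, 3, -1)
T2 translate by (5, -2, -3): (3, 8, -4) → (8, 6, -7); (0, 3, -1) → (5, 1, -4)
T3 translate by (-6, -4, -1): (8, 6, -7) → (2, 2, -8); (5, 1, -4) → (-1, -3, -5)
T4 translate by (0, 5, -6): (2, 2, -8) → (2, 7, -14); (-1, -3, -5) → (-1, 2, -11)
T5 shear: y ← y − 1/2·x: (2, 7, -14) → (2, 6, -14); (-1, 2, -11) → (-1, 5/2, -11)
T6 scale by (2, -1, -2): (2, 6, -14) → (4, -6, 28); (-1, 5/2, -11) → (-2, -5/2, 22)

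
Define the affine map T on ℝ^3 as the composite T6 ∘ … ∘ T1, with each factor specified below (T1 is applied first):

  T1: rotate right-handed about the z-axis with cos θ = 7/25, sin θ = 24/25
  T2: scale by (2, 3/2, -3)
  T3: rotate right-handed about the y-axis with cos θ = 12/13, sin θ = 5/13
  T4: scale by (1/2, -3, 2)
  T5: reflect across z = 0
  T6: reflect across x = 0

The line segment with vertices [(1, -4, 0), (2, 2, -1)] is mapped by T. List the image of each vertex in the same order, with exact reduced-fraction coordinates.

image vertices: (-1236/325, 18/25, 412/65), (441/650, -279/25, -496/65)

T1 rotate right-handed about the z-axis with cos θ = 7/25, sin θ = 24/25: (1, -4, 0) → (103/25, -4/25, 0); (2, 2, -1) → (-34/25, 62/25, -1)
T2 scale by (2, 3/2, -3): (103/25, -4/25, 0) → (206/25, -6/25, 0); (-34/25, 62/25, -1) → (-68/25, 93/25, 3)
T3 rotate right-handed about the y-axis with cos θ = 12/13, sin θ = 5/13: (206/25, -6/25, 0) → (2472/325, -6/25, -206/65); (-68/25, 93/25, 3) → (-441/325, 93/25, 248/65)
T4 scale by (1/2, -3, 2): (2472/325, -6/25, -206/65) → (1236/325, 18/25, -412/65); (-441/325, 93/25, 248/65) → (-441/650, -279/25, 496/65)
T5 reflect across z = 0: (1236/325, 18/25, -412/65) → (1236/325, 18/25, 412/65); (-441/650, -279/25, 496/65) → (-441/650, -279/25, -496/65)
T6 reflect across x = 0: (1236/325, 18/25, 412/65) → (-1236/325, 18/25, 412/65); (-441/650, -279/25, -496/65) → (441/650, -279/25, -496/65)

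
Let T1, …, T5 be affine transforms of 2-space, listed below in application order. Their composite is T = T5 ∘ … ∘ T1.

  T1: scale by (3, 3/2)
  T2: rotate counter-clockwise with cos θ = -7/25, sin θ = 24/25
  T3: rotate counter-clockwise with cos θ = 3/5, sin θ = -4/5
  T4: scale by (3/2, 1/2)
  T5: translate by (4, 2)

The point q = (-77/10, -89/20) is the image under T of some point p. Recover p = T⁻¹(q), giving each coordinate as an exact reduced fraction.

p = (-5, -1)

T1 = [3 0 0; 0 3/2 0; 0 0 1]
T2·T1 = [-21/25 -36/25 0; 72/25 -21/50 0; 0 0 1]
T3·…·T1 = [9/5 -6/5 0; 12/5 9/10 0; 0 0 1]
T4·…·T1 = [27/10 -9/5 0; 6/5 9/20 0; 0 0 1]
T5·…·T1 = [27/10 -9/5 4; 6/5 9/20 2; 0 0 1]
det M = 27/8; M⁻¹ = [2/15 8/15 -8/5; -16/45 4/5 -8/45; 0 0 1]
M⁻¹ · (-77/10, -89/20)ᵀ = (-5, -1)ᵀ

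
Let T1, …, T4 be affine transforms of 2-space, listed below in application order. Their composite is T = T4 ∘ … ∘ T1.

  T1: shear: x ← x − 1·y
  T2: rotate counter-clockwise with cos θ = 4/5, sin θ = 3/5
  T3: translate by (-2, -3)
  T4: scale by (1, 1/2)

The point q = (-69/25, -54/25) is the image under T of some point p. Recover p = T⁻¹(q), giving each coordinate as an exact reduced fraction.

T1 = [1 -1 0; 0 1 0; 0 0 1]
T2·T1 = [4/5 -7/5 0; 3/5 1/5 0; 0 0 1]
T3·…·T1 = [4/5 -7/5 -2; 3/5 1/5 -3; 0 0 1]
T4·…·T1 = [4/5 -7/5 -2; 3/10 1/10 -3/2; 0 0 1]
det M = 1/2; M⁻¹ = [1/5 14/5 23/5; -3/5 8/5 6/5; 0 0 1]
M⁻¹ · (-69/25, -54/25)ᵀ = (-2, -3/5)ᵀ

p = (-2, -3/5)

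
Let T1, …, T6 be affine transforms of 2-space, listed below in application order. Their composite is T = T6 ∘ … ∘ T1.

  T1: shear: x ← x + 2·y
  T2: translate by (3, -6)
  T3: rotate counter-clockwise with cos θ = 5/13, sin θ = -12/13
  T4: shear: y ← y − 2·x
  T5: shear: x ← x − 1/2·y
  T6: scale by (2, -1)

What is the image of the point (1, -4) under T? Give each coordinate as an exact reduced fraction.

T1 shear: x ← x + 2·y: (1, -4) → (-7, -4)
T2 translate by (3, -6): (-7, -4) → (-4, -10)
T3 rotate counter-clockwise with cos θ = 5/13, sin θ = -12/13: (-4, -10) → (-140/13, -2/13)
T4 shear: y ← y − 2·x: (-140/13, -2/13) → (-140/13, 278/13)
T5 shear: x ← x − 1/2·y: (-140/13, 278/13) → (-279/13, 278/13)
T6 scale by (2, -1): (-279/13, 278/13) → (-558/13, -278/13)

T(p) = (-558/13, -278/13)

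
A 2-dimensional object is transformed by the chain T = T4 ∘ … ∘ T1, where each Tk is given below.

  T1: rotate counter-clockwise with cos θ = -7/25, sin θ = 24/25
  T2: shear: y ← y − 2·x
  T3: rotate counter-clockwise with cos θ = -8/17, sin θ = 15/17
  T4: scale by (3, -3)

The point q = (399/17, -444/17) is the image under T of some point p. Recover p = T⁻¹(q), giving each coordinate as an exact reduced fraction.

p = (-4, -3)

T1 = [-7/25 -24/25 0; 24/25 -7/25 0; 0 0 1]
T2·T1 = [-7/25 -24/25 0; 38/25 41/25 0; 0 0 1]
T3·…·T1 = [-514/425 -423/425 0; -409/425 -688/425 0; 0 0 1]
T4·…·T1 = [-1542/425 -1269/425 0; 1227/425 2064/425 0; 0 0 1]
det M = -9; M⁻¹ = [-688/1275 -141/425 0; 409/1275 514/1275 0; 0 0 1]
M⁻¹ · (399/17, -444/17)ᵀ = (-4, -3)ᵀ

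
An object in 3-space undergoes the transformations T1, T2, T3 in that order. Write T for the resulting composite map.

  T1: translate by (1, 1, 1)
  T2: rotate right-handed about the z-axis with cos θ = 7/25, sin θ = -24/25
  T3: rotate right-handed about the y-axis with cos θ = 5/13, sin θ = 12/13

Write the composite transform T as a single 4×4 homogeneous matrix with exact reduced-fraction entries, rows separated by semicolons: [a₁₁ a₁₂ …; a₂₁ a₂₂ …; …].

T1 = [1 0 0 1; 0 1 0 1; 0 0 1 1; 0 0 0 1]
T2·T1 = [7/25 24/25 0 31/25; -24/25 7/25 0 -17/25; 0 0 1 1; 0 0 0 1]
T3·…·T1 = [7/65 24/65 12/13 7/5; -24/25 7/25 0 -17/25; -84/325 -288/325 5/13 -19/25; 0 0 0 1]

T = [7/65 24/65 12/13 7/5; -24/25 7/25 0 -17/25; -84/325 -288/325 5/13 -19/25; 0 0 0 1]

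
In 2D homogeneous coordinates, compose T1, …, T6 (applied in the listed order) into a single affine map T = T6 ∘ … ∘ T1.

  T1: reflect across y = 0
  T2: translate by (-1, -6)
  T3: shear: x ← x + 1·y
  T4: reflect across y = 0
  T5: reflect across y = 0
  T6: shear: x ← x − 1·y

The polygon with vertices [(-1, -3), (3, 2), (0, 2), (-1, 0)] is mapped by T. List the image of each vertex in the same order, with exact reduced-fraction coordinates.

image vertices: (-2, -3), (2, -8), (-1, -8), (-2, -6)

T1 reflect across y = 0: (-1, -3) → (-1, 3); (3, 2) → (3, -2); (0, 2) → (0, -2); (-1, 0) → (-1, 0)
T2 translate by (-1, -6): (-1, 3) → (-2, -3); (3, -2) → (2, -8); (0, -2) → (-1, -8); (-1, 0) → (-2, -6)
T3 shear: x ← x + 1·y: (-2, -3) → (-5, -3); (2, -8) → (-6, -8); (-1, -8) → (-9, -8); (-2, -6) → (-8, -6)
T4 reflect across y = 0: (-5, -3) → (-5, 3); (-6, -8) → (-6, 8); (-9, -8) → (-9, 8); (-8, -6) → (-8, 6)
T5 reflect across y = 0: (-5, 3) → (-5, -3); (-6, 8) → (-6, -8); (-9, 8) → (-9, -8); (-8, 6) → (-8, -6)
T6 shear: x ← x − 1·y: (-5, -3) → (-2, -3); (-6, -8) → (2, -8); (-9, -8) → (-1, -8); (-8, -6) → (-2, -6)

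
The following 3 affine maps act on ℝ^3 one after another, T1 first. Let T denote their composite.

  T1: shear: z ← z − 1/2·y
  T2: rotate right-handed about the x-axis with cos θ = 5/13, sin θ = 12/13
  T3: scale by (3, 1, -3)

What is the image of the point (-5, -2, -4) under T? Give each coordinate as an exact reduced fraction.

T1 shear: z ← z − 1/2·y: (-5, -2, -4) → (-5, -2, -3)
T2 rotate right-handed about the x-axis with cos θ = 5/13, sin θ = 12/13: (-5, -2, -3) → (-5, 2, -3)
T3 scale by (3, 1, -3): (-5, 2, -3) → (-15, 2, 9)

T(p) = (-15, 2, 9)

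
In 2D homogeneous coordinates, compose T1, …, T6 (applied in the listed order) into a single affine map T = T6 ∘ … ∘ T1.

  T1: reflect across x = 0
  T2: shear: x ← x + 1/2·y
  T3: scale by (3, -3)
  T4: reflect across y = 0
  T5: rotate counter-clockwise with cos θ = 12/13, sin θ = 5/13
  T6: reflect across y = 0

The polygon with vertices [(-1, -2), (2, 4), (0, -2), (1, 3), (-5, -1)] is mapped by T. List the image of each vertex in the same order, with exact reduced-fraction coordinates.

image vertices: (30/13, 72/13), (-60/13, -144/13), (-6/13, 87/13), (-27/13, -231/26), (177/13, -63/26)

T1 reflect across x = 0: (-1, -2) → (1, -2); (2, 4) → (-2, 4); (0, -2) → (0, -2); (1, 3) → (-1, 3); (-5, -1) → (5, -1)
T2 shear: x ← x + 1/2·y: (1, -2) → (0, -2); (-2, 4) → (0, 4); (0, -2) → (-1, -2); (-1, 3) → (1/2, 3); (5, -1) → (9/2, -1)
T3 scale by (3, -3): (0, -2) → (0, 6); (0, 4) → (0, -12); (-1, -2) → (-3, 6); (1/2, 3) → (3/2, -9); (9/2, -1) → (27/2, 3)
T4 reflect across y = 0: (0, 6) → (0, -6); (0, -12) → (0, 12); (-3, 6) → (-3, -6); (3/2, -9) → (3/2, 9); (27/2, 3) → (27/2, -3)
T5 rotate counter-clockwise with cos θ = 12/13, sin θ = 5/13: (0, -6) → (30/13, -72/13); (0, 12) → (-60/13, 144/13); (-3, -6) → (-6/13, -87/13); (3/2, 9) → (-27/13, 231/26); (27/2, -3) → (177/13, 63/26)
T6 reflect across y = 0: (30/13, -72/13) → (30/13, 72/13); (-60/13, 144/13) → (-60/13, -144/13); (-6/13, -87/13) → (-6/13, 87/13); (-27/13, 231/26) → (-27/13, -231/26); (177/13, 63/26) → (177/13, -63/26)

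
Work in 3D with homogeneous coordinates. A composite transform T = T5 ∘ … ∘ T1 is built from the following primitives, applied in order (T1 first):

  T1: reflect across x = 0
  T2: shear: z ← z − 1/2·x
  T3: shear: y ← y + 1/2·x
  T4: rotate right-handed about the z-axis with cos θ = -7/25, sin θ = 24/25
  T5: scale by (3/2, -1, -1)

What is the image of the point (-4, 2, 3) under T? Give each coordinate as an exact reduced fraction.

T(p) = (-186/25, -68/25, -1)

T1 reflect across x = 0: (-4, 2, 3) → (4, 2, 3)
T2 shear: z ← z − 1/2·x: (4, 2, 3) → (4, 2, 1)
T3 shear: y ← y + 1/2·x: (4, 2, 1) → (4, 4, 1)
T4 rotate right-handed about the z-axis with cos θ = -7/25, sin θ = 24/25: (4, 4, 1) → (-124/25, 68/25, 1)
T5 scale by (3/2, -1, -1): (-124/25, 68/25, 1) → (-186/25, -68/25, -1)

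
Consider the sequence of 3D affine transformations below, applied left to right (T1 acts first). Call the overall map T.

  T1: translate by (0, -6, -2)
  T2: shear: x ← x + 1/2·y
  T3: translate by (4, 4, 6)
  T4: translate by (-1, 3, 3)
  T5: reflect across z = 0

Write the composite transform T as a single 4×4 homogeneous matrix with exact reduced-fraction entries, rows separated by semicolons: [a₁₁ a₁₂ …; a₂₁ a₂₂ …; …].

T1 = [1 0 0 0; 0 1 0 -6; 0 0 1 -2; 0 0 0 1]
T2·T1 = [1 1/2 0 -3; 0 1 0 -6; 0 0 1 -2; 0 0 0 1]
T3·…·T1 = [1 1/2 0 1; 0 1 0 -2; 0 0 1 4; 0 0 0 1]
T4·…·T1 = [1 1/2 0 0; 0 1 0 1; 0 0 1 7; 0 0 0 1]
T5·…·T1 = [1 1/2 0 0; 0 1 0 1; 0 0 -1 -7; 0 0 0 1]

T = [1 1/2 0 0; 0 1 0 1; 0 0 -1 -7; 0 0 0 1]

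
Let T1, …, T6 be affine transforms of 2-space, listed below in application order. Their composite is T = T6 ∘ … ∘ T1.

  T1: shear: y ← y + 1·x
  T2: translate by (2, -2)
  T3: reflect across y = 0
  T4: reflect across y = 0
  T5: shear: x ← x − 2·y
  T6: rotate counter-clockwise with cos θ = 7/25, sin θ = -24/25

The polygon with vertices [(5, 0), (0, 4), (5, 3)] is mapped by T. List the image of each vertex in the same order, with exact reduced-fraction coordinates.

image vertices: (79/25, -3/25), (34/25, 62/25), (109/25, 162/25)

T1 shear: y ← y + 1·x: (5, 0) → (5, 5); (0, 4) → (0, 4); (5, 3) → (5, 8)
T2 translate by (2, -2): (5, 5) → (7, 3); (0, 4) → (2, 2); (5, 8) → (7, 6)
T3 reflect across y = 0: (7, 3) → (7, -3); (2, 2) → (2, -2); (7, 6) → (7, -6)
T4 reflect across y = 0: (7, -3) → (7, 3); (2, -2) → (2, 2); (7, -6) → (7, 6)
T5 shear: x ← x − 2·y: (7, 3) → (1, 3); (2, 2) → (-2, 2); (7, 6) → (-5, 6)
T6 rotate counter-clockwise with cos θ = 7/25, sin θ = -24/25: (1, 3) → (79/25, -3/25); (-2, 2) → (34/25, 62/25); (-5, 6) → (109/25, 162/25)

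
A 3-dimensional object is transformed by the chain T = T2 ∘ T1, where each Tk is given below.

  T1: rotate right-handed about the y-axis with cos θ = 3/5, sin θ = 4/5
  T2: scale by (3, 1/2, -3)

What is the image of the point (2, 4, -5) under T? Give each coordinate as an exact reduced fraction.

T1 rotate right-handed about the y-axis with cos θ = 3/5, sin θ = 4/5: (2, 4, -5) → (-14/5, 4, -23/5)
T2 scale by (3, 1/2, -3): (-14/5, 4, -23/5) → (-42/5, 2, 69/5)

T(p) = (-42/5, 2, 69/5)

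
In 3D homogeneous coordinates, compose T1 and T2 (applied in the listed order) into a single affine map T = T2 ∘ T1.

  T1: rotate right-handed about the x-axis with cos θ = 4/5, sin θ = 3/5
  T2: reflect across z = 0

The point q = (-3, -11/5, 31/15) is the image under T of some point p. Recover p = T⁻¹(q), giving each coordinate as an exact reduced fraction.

p = (-3, -3, -1/3)

T1 = [1 0 0 0; 0 4/5 -3/5 0; 0 3/5 4/5 0; 0 0 0 1]
T2·T1 = [1 0 0 0; 0 4/5 -3/5 0; 0 -3/5 -4/5 0; 0 0 0 1]
det M = -1; M⁻¹ = [1 0 0 0; 0 4/5 -3/5 0; 0 -3/5 -4/5 0; 0 0 0 1]
M⁻¹ · (-3, -11/5, 31/15)ᵀ = (-3, -3, -1/3)ᵀ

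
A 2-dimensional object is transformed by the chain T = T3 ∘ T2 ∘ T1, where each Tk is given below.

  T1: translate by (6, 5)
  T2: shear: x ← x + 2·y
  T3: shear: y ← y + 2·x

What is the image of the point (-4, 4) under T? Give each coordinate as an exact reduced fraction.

T(p) = (20, 49)

T1 translate by (6, 5): (-4, 4) → (2, 9)
T2 shear: x ← x + 2·y: (2, 9) → (20, 9)
T3 shear: y ← y + 2·x: (20, 9) → (20, 49)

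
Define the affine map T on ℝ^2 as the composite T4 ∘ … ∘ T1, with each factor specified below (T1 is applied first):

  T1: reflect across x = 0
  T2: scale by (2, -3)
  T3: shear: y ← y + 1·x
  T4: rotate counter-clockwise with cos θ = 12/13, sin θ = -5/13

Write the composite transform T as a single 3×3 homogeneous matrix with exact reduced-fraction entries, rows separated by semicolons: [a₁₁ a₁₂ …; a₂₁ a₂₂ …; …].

T1 = [-1 0 0; 0 1 0; 0 0 1]
T2·T1 = [-2 0 0; 0 -3 0; 0 0 1]
T3·…·T1 = [-2 0 0; -2 -3 0; 0 0 1]
T4·…·T1 = [-34/13 -15/13 0; -14/13 -36/13 0; 0 0 1]

T = [-34/13 -15/13 0; -14/13 -36/13 0; 0 0 1]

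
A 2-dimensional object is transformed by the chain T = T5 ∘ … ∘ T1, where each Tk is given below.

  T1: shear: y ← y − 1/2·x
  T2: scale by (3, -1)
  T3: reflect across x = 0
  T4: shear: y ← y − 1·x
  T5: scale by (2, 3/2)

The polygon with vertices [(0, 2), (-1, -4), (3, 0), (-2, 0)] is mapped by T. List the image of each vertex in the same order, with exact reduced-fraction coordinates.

T1 shear: y ← y − 1/2·x: (0, 2) → (0, 2); (-1, -4) → (-1, -7/2); (3, 0) → (3, -3/2); (-2, 0) → (-2, 1)
T2 scale by (3, -1): (0, 2) → (0, -2); (-1, -7/2) → (-3, 7/2); (3, -3/2) → (9, 3/2); (-2, 1) → (-6, -1)
T3 reflect across x = 0: (0, -2) → (0, -2); (-3, 7/2) → (3, 7/2); (9, 3/2) → (-9, 3/2); (-6, -1) → (6, -1)
T4 shear: y ← y − 1·x: (0, -2) → (0, -2); (3, 7/2) → (3, 1/2); (-9, 3/2) → (-9, 21/2); (6, -1) → (6, -7)
T5 scale by (2, 3/2): (0, -2) → (0, -3); (3, 1/2) → (6, 3/4); (-9, 21/2) → (-18, 63/4); (6, -7) → (12, -21/2)

image vertices: (0, -3), (6, 3/4), (-18, 63/4), (12, -21/2)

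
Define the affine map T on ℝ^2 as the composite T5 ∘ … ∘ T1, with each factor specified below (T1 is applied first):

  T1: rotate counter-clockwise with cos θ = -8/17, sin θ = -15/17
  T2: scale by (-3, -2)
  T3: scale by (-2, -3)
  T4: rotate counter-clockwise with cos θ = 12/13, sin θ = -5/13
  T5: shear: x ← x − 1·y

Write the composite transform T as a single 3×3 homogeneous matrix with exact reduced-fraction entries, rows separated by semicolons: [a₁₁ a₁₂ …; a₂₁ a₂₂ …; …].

T = [-186/221 1866/221 0; -840/221 -1026/221 0; 0 0 1]

T1 = [-8/17 15/17 0; -15/17 -8/17 0; 0 0 1]
T2·T1 = [24/17 -45/17 0; 30/17 16/17 0; 0 0 1]
T3·…·T1 = [-48/17 90/17 0; -90/17 -48/17 0; 0 0 1]
T4·…·T1 = [-1026/221 840/221 0; -840/221 -1026/221 0; 0 0 1]
T5·…·T1 = [-186/221 1866/221 0; -840/221 -1026/221 0; 0 0 1]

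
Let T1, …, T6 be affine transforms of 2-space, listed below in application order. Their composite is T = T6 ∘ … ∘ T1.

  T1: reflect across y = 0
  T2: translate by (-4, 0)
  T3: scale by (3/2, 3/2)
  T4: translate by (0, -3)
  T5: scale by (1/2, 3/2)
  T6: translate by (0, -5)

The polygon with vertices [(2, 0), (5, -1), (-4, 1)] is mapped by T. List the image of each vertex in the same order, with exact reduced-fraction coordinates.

image vertices: (-3/2, -19/2), (3/4, -29/4), (-6, -47/4)

T1 reflect across y = 0: (2, 0) → (2, 0); (5, -1) → (5, 1); (-4, 1) → (-4, -1)
T2 translate by (-4, 0): (2, 0) → (-2, 0); (5, 1) → (1, 1); (-4, -1) → (-8, -1)
T3 scale by (3/2, 3/2): (-2, 0) → (-3, 0); (1, 1) → (3/2, 3/2); (-8, -1) → (-12, -3/2)
T4 translate by (0, -3): (-3, 0) → (-3, -3); (3/2, 3/2) → (3/2, -3/2); (-12, -3/2) → (-12, -9/2)
T5 scale by (1/2, 3/2): (-3, -3) → (-3/2, -9/2); (3/2, -3/2) → (3/4, -9/4); (-12, -9/2) → (-6, -27/4)
T6 translate by (0, -5): (-3/2, -9/2) → (-3/2, -19/2); (3/4, -9/4) → (3/4, -29/4); (-6, -27/4) → (-6, -47/4)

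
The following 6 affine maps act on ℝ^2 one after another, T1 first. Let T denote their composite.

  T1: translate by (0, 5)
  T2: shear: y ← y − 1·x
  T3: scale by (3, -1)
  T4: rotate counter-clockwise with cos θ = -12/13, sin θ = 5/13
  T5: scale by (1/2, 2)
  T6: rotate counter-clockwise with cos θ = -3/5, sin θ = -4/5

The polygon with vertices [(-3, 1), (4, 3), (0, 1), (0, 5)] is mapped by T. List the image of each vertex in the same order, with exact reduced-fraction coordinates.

image vertices: (549/130, -684/65), (210/13, -80/13), (531/65, -492/65), (177/13, -164/13)

T1 translate by (0, 5): (-3, 1) → (-3, 6); (4, 3) → (4, 8); (0, 1) → (0, 6); (0, 5) → (0, 10)
T2 shear: y ← y − 1·x: (-3, 6) → (-3, 9); (4, 8) → (4, 4); (0, 6) → (0, 6); (0, 10) → (0, 10)
T3 scale by (3, -1): (-3, 9) → (-9, -9); (4, 4) → (12, -4); (0, 6) → (0, -6); (0, 10) → (0, -10)
T4 rotate counter-clockwise with cos θ = -12/13, sin θ = 5/13: (-9, -9) → (153/13, 63/13); (12, -4) → (-124/13, 108/13); (0, -6) → (30/13, 72/13); (0, -10) → (50/13, 120/13)
T5 scale by (1/2, 2): (153/13, 63/13) → (153/26, 126/13); (-124/13, 108/13) → (-62/13, 216/13); (30/13, 72/13) → (15/13, 144/13); (50/13, 120/13) → (25/13, 240/13)
T6 rotate counter-clockwise with cos θ = -3/5, sin θ = -4/5: (153/26, 126/13) → (549/130, -684/65); (-62/13, 216/13) → (210/13, -80/13); (15/13, 144/13) → (531/65, -492/65); (25/13, 240/13) → (177/13, -164/13)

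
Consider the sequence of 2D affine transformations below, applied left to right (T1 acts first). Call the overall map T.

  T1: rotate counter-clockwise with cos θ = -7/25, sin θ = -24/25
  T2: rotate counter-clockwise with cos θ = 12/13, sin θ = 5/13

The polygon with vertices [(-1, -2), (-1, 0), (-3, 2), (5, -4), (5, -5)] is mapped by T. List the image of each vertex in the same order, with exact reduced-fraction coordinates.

T1 rotate counter-clockwise with cos θ = -7/25, sin θ = -24/25: (-1, -2) → (-41/25, 38/25); (-1, 0) → (7/25, 24/25); (-3, 2) → (69/25, 58/25); (5, -4) → (-131/25, -92/25); (5, -5) → (-31/5, -17/5)
T2 rotate counter-clockwise with cos θ = 12/13, sin θ = 5/13: (-41/25, 38/25) → (-682/325, 251/325); (7/25, 24/25) → (-36/325, 323/325); (69/25, 58/25) → (538/325, 1041/325); (-131/25, -92/25) → (-1112/325, -1759/325); (-31/5, -17/5) → (-287/65, -359/65)

image vertices: (-682/325, 251/325), (-36/325, 323/325), (538/325, 1041/325), (-1112/325, -1759/325), (-287/65, -359/65)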